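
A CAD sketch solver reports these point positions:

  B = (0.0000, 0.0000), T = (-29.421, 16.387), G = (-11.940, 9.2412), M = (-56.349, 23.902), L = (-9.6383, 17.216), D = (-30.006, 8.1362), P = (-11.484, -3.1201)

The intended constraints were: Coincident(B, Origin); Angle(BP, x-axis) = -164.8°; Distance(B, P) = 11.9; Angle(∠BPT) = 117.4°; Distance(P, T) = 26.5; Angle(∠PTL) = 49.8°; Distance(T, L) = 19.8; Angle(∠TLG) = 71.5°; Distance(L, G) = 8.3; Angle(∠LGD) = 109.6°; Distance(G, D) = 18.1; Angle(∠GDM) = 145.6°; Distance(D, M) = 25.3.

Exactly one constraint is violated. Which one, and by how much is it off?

Distance(D, M) = 25.3 — off by 5.40.

B = (0.00, 0.00) ✓; BP at -164.8° ✓; |BP| = 11.90 ✓; ∠BPT = 117.4° ✓; |PT| = 26.50 ✓; ∠PTL = 49.80° ✓; |TL| = 19.80 ✓; ∠TLG = 71.50° ✓; |LG| = 8.300 ✓; ∠LGD = 109.6° ✓; |GD| = 18.10 ✓; ∠GDM = 145.6° ✓; |DM| = 30.70 ✗.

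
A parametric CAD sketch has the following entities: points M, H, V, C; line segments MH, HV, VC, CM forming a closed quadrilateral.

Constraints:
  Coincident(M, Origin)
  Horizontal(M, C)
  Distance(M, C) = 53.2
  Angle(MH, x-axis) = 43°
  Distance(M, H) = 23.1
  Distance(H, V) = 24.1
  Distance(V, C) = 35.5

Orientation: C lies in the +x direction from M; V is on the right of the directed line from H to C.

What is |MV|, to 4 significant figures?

20.43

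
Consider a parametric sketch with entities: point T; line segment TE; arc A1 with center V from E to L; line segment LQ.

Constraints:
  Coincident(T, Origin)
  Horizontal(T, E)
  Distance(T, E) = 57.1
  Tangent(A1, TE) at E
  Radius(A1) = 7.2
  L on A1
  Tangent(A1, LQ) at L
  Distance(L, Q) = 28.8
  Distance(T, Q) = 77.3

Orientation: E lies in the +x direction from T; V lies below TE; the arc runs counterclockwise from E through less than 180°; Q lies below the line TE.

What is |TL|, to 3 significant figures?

52.8

T is at the origin; T and E share the same y with |TE| = 57.1 and E on the +x side, so E = (57.1, 0.00). A1 meets TE tangentially, so VE is at right angles to TE, so V = E + (0, -7.2) = (57.1, -7.20). Since VL ⟂ LQ (tangency), |VQ| = √(7.2² + 28.8²) = 29.7 regardless of where L sits on A1. So Q lies on both circle(T, 77.3) and circle(V, 29.7); the below-TE intersection is Q = (69.3, -34.3). L is the foot of the tangent from Q: L = (51.4, -11.7).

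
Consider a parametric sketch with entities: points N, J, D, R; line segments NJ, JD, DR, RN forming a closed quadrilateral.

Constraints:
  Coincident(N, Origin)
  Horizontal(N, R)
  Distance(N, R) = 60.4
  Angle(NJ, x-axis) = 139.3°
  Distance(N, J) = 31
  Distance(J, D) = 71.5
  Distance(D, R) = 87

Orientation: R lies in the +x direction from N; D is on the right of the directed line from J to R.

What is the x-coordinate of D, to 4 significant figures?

-10.71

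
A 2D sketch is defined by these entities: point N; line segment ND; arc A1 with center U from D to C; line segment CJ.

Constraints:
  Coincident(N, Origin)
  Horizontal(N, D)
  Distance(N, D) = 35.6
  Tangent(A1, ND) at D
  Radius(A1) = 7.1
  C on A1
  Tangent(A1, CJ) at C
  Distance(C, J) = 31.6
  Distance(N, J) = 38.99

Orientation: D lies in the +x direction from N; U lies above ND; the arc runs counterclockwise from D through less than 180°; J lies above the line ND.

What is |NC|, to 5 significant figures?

42.388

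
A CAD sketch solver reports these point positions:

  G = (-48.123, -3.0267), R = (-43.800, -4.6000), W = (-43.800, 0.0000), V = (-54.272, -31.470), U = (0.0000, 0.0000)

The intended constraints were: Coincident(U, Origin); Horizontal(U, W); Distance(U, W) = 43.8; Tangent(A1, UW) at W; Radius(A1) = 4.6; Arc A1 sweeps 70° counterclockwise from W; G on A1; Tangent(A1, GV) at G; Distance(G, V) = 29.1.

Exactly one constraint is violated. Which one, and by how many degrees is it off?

Tangent(A1, GV) at G — off by 7.80°.

U = (0.00, 0.00) ✓; U.y = 0.00, W.y = 0.00 ✓; |UW| = 43.80 ✓; ∠(RW, WU) = 90.00° ✓; |RW| = 4.600 ✓; bearing(R→G) − bearing(R→W) = 70.00° ✓; |RG| = 4.600 ✓; ∠(RG, GV) = 82.20° ✗; |GV| = 29.10 ✓.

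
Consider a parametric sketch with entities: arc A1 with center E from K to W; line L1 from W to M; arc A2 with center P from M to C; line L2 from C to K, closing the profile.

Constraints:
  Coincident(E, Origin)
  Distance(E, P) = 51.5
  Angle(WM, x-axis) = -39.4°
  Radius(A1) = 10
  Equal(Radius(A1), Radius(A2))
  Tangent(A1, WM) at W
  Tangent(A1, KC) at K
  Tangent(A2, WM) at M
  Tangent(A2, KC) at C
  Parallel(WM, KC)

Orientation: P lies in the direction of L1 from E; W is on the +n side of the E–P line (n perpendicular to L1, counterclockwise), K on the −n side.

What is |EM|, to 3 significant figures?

52.5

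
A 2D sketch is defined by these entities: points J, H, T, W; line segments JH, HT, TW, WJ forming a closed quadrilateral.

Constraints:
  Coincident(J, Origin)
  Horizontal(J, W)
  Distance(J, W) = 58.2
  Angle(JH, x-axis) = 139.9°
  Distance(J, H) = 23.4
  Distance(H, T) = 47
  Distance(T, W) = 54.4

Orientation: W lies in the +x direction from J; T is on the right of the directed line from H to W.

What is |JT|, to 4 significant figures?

25.11

J is at the origin; JW is horizontal with |JW| = 58.2 and W in +x, so W = (58.2, 0). JH runs at 139.9° with |JH| = 23.4, so H = (-17.90, 15.07). T is determined by |HT| = 47.0 and |TW| = 54.4 together: it lies at the intersection of circle(H, 47.0) and circle(W, 54.4). With |HW| = 77.58, the foot of the radical line on HW is 33.95 from H and the perpendicular offset is √(47.0² − 33.95²) = 32.50. Taking the right-of-HW solution: T = (9.092, -23.40).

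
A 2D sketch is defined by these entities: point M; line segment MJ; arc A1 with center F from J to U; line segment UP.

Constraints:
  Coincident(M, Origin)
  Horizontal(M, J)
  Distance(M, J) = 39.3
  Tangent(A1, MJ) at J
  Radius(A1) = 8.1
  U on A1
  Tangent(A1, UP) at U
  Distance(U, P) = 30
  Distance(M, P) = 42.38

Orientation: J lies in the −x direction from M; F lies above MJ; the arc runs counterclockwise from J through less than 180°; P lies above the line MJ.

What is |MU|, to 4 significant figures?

32.04

Checks: |FU| = 8.100 ✓; ∠(FU, UP) = 90.00° ✓; |UP| = 30.00 ✓; |MP| = 42.38 ✓.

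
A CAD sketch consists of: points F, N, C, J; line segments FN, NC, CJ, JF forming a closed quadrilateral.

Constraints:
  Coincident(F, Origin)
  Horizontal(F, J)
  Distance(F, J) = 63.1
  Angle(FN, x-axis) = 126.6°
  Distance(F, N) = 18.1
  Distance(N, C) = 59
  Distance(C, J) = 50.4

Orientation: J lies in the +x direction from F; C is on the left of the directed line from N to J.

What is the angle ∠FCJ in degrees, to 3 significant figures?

69.1°

F is at the origin; F and J share the same y with |FJ| = 63.1 and J in +x, so J = (63.1, 0). FN runs at 126.6° with |FN| = 18.1, so N = (-10.8, 14.5). C is determined by |NC| = 59.0 and |CJ| = 50.4 together: it lies at the intersection of circle(N, 59.0) and circle(J, 50.4). With |NJ| = 75.3, the foot of the radical line on NJ is 43.9 from N and the perpendicular offset is √(59.0² − 43.9²) = 39.4. Taking the left-of-NJ solution: C = (39.9, 44.7).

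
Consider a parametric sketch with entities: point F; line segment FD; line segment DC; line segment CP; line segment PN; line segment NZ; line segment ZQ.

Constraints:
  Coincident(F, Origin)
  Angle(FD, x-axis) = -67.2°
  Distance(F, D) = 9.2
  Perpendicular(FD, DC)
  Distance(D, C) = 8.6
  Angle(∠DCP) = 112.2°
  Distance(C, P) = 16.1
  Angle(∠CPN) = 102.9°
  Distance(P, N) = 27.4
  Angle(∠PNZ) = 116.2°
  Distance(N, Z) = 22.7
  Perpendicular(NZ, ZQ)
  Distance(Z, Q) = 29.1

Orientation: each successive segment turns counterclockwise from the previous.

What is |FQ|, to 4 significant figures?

20.27

F is at the origin; FD runs at -67.2° with length 9.2, so D = (3.565, -8.481). FD is perpendicular to DC, so DC runs at 22.80°; with |DC| = 8.6, C = (11.49, -5.149). ∠DCP = 112.2° gives CP at 90.60° from the x-axis; with |CP| = 16.1, P = (11.32, 10.95). ∠CPN = 102.9° gives PN at 167.7° from the x-axis; with |PN| = 27.4, N = (-15.45, 16.79). ∠PNZ = 116.2° gives NZ at -128.5° from the x-axis; with |NZ| = 22.7, Z = (-29.58, -0.9776). NZ ⟂ ZQ, so ZQ runs at -38.50°; with |ZQ| = 29.1, Q = (-6.804, -19.09). Then |FQ| = |Q − F| = 20.27.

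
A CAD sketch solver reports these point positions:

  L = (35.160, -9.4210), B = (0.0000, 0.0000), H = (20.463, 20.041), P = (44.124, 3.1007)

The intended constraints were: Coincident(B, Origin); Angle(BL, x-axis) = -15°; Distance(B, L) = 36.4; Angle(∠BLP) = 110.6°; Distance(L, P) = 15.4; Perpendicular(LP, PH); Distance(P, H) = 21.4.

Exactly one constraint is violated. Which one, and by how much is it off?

Distance(P, H) = 21.4 — off by 7.70.

B = (0.00, 0.00) ✓; BL at -15.00° ✓; |BL| = 36.40 ✓; ∠BLP = 110.6° ✓; |LP| = 15.40 ✓; ∠(LP, PH) = 90.00° ✓; |PH| = 29.10 ✗.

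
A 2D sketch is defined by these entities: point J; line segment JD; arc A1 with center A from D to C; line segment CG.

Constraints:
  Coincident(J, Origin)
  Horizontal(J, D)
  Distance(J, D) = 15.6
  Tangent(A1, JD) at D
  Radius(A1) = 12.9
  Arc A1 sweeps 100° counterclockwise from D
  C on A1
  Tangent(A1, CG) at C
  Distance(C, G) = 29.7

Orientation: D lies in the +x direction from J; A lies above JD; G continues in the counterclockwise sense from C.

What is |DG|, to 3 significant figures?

45.0

J is at the origin; JD is horizontal with |JD| = 15.6 and D on the +x side, so D = (15.6, 0.00). Since A1 is tangent to JD there, AD ⟂ JD, so A = D + (0, 12.9) = (15.6, 12.9). On A1, D sits at bearing -90° from A; a 100° counterclockwise sweep puts C at bearing 10°, so C = A + 12.9·(cos 10°, sin 10°) = (28.3, 15.1). Tangency of A1 to CG means the radius AC is perpendicular to CG, so CG runs along (−sin 10°, cos 10°); with |CG| = 29.7, G = (23.1, 44.4). Then |DG| = |G − D| = 45.0.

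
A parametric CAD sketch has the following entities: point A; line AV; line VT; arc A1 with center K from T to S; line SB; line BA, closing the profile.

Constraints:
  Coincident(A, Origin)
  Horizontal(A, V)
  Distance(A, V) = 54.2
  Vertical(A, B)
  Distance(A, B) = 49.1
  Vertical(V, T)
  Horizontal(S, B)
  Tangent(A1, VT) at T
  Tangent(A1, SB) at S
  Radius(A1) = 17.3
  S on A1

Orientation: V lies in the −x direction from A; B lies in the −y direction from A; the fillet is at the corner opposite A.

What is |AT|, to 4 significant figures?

62.84

A is at the origin; A and V share the same y with |AV| = 54.2 and V on the −x side, so V = (-54.20, 0.000). AB is vertical with |AB| = 49.1 and B on the −y side, so B = (0.000, -49.10). The virtual corner opposite A is at (-54.20, -49.10). A1 meets VT tangentially, so KT is at right angles to VT and A1 meets SB tangentially, so KS is at right angles to SB, with radius 17.3, so the center K sits 17.3 in from both sides at K = (-36.90, -31.80). That places the tangent points at T = (-54.20, -31.80) on VT and S = (-36.90, -49.10) on SB. Then |AT| = |T − A| = 62.84.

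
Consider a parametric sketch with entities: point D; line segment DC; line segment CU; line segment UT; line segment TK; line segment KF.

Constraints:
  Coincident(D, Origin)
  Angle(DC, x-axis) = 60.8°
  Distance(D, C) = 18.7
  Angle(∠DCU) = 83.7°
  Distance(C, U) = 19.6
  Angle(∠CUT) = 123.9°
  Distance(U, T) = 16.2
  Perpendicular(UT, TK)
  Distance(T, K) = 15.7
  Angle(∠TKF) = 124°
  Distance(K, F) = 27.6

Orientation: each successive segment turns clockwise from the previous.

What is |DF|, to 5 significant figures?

13.794

D is at the origin; DC runs at 60.8° with length 18.7, so C = (9.1230, 16.324). ∠DCU = 83.7° gives CU at -35.500° from the x-axis; with |CU| = 19.6, U = (25.080, 4.9419). ∠CUT = 123.9° gives UT at -91.600° from the x-axis; with |UT| = 16.2, T = (24.627, -11.252). UT is perpendicular to TK, so TK runs at 178.40°; with |TK| = 15.7, K = (8.9334, -10.813). ∠TKF = 124.0° gives KF at 122.40° from the x-axis; with |KF| = 27.6, F = (-5.8554, 12.490). Then |DF| = |F − D| = 13.794.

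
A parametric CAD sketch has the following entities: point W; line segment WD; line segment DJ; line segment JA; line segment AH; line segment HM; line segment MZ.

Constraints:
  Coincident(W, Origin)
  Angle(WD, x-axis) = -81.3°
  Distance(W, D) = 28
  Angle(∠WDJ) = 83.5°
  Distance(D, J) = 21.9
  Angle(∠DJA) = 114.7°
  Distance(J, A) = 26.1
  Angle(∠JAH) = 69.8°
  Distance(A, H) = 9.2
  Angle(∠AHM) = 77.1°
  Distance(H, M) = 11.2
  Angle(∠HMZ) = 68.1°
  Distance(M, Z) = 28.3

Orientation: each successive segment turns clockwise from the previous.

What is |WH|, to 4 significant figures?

20.74

∠DJA = 114.7° gives JA at 116.9° from the x-axis; with |JA| = 26.1, A = (-29.46, -5.243). ∠JAH = 69.8° gives AH at 6.700° from the x-axis; with |AH| = 9.2, H = (-20.32, -4.169). Then |WH| = |H − W| = 20.74.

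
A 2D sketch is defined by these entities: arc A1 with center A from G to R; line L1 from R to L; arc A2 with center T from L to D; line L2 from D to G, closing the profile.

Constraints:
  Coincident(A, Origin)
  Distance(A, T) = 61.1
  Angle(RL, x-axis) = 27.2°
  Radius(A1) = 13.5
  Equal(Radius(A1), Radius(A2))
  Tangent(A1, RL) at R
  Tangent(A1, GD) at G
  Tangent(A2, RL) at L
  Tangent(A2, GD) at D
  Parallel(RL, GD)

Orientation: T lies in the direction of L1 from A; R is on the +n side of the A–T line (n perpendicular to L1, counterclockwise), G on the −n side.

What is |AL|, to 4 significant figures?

62.57

The slot axis is L1's direction at 27.2°, so u = (cos 27.2°, sin 27.2°) = (0.8894, 0.4571) and n = (−sin 27.2°, cos 27.2°) = (-0.4571, 0.8894). A is at the origin and T lies 61.1 along u from A, so T = 61.1·u = (54.34, 27.93). Tangency of A1 to both parallel lines with radius 13.5 puts R and G at A ± 13.5·n: R = (-6.171, 12.01), G = (6.171, -12.01). Equal radii place L and D the same way about T: L = T + 13.5·n = (48.17, 39.94), D = T − 13.5·n = (60.51, 15.92). Then |AL| = |L − A| = 62.57.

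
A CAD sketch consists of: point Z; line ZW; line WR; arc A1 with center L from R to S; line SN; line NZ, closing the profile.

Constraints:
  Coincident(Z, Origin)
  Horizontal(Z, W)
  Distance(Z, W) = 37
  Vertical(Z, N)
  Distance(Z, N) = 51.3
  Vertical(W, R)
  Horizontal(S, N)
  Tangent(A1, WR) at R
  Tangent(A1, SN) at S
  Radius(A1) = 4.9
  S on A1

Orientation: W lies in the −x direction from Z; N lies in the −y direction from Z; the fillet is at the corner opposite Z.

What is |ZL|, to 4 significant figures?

56.42

Z is at the origin; ZW is horizontal with |ZW| = 37.0 and W on the −x side, so W = (-37.00, 0.000). Z and N share the same x with |ZN| = 51.3 and N on the −y side, so N = (0.000, -51.30). The virtual corner opposite Z is at (-37.00, -51.30). Since A1 is tangent to WR there, LR ⟂ WR and tangency of A1 to SN means the radius LS is perpendicular to SN, with radius 4.9, so the center L sits 4.9 in from both sides at L = (-32.10, -46.40). Then |ZL| = |L − Z| = 56.42.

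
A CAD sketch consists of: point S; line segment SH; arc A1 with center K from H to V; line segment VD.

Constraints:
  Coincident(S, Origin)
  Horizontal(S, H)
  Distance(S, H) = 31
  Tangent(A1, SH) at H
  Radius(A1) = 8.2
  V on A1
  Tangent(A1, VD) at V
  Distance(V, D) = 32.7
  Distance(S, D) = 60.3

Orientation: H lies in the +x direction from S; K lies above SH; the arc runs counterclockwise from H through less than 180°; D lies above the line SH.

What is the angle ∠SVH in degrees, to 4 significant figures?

28.94°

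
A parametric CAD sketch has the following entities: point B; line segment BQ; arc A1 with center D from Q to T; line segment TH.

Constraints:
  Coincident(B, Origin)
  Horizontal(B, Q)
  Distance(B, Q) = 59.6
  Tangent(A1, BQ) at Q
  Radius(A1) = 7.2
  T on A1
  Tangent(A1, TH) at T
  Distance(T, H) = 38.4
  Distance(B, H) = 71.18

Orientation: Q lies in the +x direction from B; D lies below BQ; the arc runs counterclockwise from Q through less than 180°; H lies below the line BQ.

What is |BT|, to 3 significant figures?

53.0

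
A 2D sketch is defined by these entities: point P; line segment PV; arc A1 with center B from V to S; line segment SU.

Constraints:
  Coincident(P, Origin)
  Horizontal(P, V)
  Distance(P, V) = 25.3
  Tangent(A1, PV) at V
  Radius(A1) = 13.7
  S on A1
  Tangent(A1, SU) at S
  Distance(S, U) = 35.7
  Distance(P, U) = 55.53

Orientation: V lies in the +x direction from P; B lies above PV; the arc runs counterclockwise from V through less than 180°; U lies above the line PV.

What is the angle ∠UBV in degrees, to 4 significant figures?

172.7°

P is at the origin; PV is horizontal with |PV| = 25.3 and V on the +x side, so V = (25.30, 0.000). Since A1 is tangent to PV there, BV ⟂ PV, so B = V + (0, 13.7) = (25.30, 13.70). Since BS ⟂ SU (tangency), |BU| = √(13.7² + 35.7²) = 38.24 regardless of where S sits on A1. So U lies on both circle(P, 55.53) and circle(B, 38.24); the above-PV intersection is U = (20.45, 51.63). S is the foot of the tangent from U: S = (37.36, 20.19).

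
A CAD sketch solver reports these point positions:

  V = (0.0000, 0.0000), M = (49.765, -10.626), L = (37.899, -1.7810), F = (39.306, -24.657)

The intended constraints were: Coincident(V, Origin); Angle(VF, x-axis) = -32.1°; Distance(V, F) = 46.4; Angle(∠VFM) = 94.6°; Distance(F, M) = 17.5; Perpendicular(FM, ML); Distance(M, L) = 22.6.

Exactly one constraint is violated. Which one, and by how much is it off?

Distance(M, L) = 22.6 — off by 7.80.

V = (0.00, 0.00) ✓; VF at -32.10° ✓; |VF| = 46.40 ✓; ∠VFM = 94.60° ✓; |FM| = 17.50 ✓; ∠(FM, ML) = 90.00° ✓; |ML| = 14.80 ✗.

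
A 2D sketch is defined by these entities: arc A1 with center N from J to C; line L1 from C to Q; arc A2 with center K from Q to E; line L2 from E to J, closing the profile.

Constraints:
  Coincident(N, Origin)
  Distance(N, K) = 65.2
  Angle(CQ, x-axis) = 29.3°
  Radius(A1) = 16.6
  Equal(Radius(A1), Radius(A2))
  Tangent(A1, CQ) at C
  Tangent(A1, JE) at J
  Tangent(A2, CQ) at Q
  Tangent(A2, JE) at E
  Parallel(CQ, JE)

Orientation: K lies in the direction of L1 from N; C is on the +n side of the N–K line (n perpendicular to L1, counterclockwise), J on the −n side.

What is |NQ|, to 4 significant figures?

67.28

The slot axis is L1's direction at 29.3°, so u = (cos 29.3°, sin 29.3°) = (0.8721, 0.4894) and n = (−sin 29.3°, cos 29.3°) = (-0.4894, 0.8721). N is at the origin and K lies 65.2 along u from N, so K = 65.2·u = (56.86, 31.91). Tangency of A1 to both parallel lines with radius 16.6 puts C and J at N ± 16.6·n: C = (-8.124, 14.48), J = (8.124, -14.48). Equal radii place Q and E the same way about K: Q = K + 16.6·n = (48.74, 46.38), E = K − 16.6·n = (64.98, 17.43). Then |NQ| = |Q − N| = 67.28.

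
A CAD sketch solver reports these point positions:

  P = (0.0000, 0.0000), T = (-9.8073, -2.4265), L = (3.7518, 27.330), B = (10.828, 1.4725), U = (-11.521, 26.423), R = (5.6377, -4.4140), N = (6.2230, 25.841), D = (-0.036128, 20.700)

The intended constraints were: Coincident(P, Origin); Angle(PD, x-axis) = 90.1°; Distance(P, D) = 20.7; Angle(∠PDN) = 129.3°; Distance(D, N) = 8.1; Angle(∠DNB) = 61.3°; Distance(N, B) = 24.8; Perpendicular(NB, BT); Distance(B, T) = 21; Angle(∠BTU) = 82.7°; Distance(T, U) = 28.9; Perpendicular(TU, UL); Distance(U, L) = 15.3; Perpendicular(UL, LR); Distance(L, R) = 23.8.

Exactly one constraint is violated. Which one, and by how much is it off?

Distance(L, R) = 23.8 — off by 8.00.

P = (0.00, 0.00) ✓; PD at 90.10° ✓; |PD| = 20.70 ✓; ∠PDN = 129.3° ✓; |DN| = 8.100 ✓; ∠DNB = 61.30° ✓; |NB| = 24.80 ✓; ∠(NB, BT) = 90.00° ✓; |BT| = 21.00 ✓; ∠BTU = 82.70° ✓; |TU| = 28.90 ✓; ∠(TU, UL) = 90.00° ✓; |UL| = 15.30 ✓; ∠(UL, LR) = 90.00° ✓; |LR| = 31.80 ✗.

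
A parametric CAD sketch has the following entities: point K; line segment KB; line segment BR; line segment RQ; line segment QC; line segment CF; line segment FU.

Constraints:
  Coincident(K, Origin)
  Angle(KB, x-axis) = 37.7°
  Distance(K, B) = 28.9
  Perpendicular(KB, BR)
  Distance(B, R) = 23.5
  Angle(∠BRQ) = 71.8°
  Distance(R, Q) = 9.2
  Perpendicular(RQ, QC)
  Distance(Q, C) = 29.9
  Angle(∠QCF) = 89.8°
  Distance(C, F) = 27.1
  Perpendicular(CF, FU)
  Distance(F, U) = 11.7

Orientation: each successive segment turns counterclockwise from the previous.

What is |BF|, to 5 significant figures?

26.325

The perpendicularity gives QC at right angles to RQ, so QC runs at -34.100°; with |QC| = 29.9, C = (28.097, 11.886). ∠QCF = 89.8° gives CF at 56.100° from the x-axis; with |CF| = 27.1, F = (43.211, 34.379). Then |BF| = |F − B| = 26.325.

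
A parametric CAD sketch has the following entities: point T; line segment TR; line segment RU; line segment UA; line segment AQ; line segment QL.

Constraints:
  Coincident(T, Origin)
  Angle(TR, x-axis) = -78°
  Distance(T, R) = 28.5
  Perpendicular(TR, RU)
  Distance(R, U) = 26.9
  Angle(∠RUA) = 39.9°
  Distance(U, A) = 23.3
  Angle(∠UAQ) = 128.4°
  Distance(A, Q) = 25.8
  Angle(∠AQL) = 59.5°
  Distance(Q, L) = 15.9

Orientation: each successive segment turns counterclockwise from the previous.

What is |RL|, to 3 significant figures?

5.93

∠UAQ = 128.4° gives AQ at -156° from the x-axis; with |AQ| = 25.8, Q = (-12.0, -21.8). ∠AQL = 59.5° gives QL at -35.8° from the x-axis; with |QL| = 15.9, L = (0.918, -31.1). Then |RL| = |L − R| = 5.93.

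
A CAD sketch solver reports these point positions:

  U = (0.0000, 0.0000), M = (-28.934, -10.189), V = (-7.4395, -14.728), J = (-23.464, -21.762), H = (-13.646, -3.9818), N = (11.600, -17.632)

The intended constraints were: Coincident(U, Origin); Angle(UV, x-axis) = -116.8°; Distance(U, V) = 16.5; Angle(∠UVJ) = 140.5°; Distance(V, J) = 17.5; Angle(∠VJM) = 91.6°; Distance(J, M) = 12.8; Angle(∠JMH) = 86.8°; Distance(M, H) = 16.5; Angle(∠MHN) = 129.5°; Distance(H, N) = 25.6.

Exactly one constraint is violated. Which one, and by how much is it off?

Distance(H, N) = 25.6 — off by 3.10.

U = (0.00, 0.00) ✓; UV at -116.8° ✓; |UV| = 16.50 ✓; ∠UVJ = 140.5° ✓; |VJ| = 17.50 ✓; ∠VJM = 91.60° ✓; |JM| = 12.80 ✓; ∠JMH = 86.80° ✓; |MH| = 16.50 ✓; ∠MHN = 129.5° ✓; |HN| = 28.70 ✗.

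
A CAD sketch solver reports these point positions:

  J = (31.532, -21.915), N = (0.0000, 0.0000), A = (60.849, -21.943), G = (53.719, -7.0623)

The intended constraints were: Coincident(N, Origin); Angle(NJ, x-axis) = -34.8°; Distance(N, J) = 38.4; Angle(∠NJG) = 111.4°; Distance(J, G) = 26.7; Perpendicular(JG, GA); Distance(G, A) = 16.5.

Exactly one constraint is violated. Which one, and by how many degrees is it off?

Perpendicular(JG, GA) — off by 8.20°.

N = (0.00, 0.00) ✓; NJ at -34.80° ✓; |NJ| = 38.40 ✓; ∠NJG = 111.4° ✓; |JG| = 26.70 ✓; ∠(JG, GA) = 98.20° ✗; |GA| = 16.50 ✓.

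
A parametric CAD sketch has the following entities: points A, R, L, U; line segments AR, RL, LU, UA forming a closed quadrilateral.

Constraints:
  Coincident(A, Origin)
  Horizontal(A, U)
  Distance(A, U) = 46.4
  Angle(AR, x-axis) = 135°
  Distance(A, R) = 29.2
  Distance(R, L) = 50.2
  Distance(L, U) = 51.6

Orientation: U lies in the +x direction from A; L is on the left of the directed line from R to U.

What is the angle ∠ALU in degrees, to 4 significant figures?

53.66°

Checks: |RL| = 50.20 ✓; |LU| = 51.60 ✓.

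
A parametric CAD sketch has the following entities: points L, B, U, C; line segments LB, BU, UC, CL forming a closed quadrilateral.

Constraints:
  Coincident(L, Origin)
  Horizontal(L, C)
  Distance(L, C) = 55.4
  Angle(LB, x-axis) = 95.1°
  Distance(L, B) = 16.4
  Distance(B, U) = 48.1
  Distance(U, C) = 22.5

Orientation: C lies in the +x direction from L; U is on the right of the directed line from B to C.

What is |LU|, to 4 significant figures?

39.00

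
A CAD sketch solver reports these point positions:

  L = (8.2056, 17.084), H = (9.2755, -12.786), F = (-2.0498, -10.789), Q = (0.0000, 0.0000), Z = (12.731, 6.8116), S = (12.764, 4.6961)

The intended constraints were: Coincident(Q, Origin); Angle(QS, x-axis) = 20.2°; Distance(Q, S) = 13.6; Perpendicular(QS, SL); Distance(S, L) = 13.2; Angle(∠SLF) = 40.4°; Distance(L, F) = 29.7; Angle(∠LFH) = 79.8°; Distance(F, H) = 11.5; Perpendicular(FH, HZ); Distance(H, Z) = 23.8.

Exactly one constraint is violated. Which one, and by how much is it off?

Distance(H, Z) = 23.8 — off by 3.90.

Q = (0.00, 0.00) ✓; QS at 20.20° ✓; |QS| = 13.60 ✓; ∠(QS, SL) = 90.00° ✓; |SL| = 13.20 ✓; ∠SLF = 40.40° ✓; |LF| = 29.70 ✓; ∠LFH = 79.80° ✓; |FH| = 11.50 ✓; ∠(FH, HZ) = 90.00° ✓; |HZ| = 19.90 ✗.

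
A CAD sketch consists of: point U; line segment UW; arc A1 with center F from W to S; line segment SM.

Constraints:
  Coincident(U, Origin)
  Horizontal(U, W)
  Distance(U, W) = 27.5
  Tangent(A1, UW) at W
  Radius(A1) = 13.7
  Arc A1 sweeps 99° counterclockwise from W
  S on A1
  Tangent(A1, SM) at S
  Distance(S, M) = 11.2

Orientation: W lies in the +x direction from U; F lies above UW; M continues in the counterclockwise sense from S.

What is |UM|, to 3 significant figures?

47.6

On A1, W sits at bearing -90° from F; a 99° counterclockwise sweep puts S at bearing 9°, so S = F + 13.7·(cos 9°, sin 9°) = (41.0, 15.8). Tangency of A1 to SM means the radius FS is perpendicular to SM, so SM runs along (−sin 9°, cos 9°); with |SM| = 11.2, M = (39.3, 26.9). Then |UM| = |M − U| = 47.6.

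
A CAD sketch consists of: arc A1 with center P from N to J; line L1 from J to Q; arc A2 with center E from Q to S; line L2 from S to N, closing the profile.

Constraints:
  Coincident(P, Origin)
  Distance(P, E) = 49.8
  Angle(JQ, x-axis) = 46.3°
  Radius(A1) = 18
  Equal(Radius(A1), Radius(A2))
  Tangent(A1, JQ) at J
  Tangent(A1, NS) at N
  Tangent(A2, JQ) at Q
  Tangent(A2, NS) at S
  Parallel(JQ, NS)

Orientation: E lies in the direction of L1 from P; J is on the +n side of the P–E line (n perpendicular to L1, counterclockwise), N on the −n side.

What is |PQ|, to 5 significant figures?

52.953

The slot axis is L1's direction at 46.3°, so u = (cos 46.3°, sin 46.3°) = (0.69088, 0.72297) and n = (−sin 46.3°, cos 46.3°) = (-0.72297, 0.69088). P is at the origin and E lies 49.8 along u from P, so E = 49.8·u = (34.406, 36.004). Tangency of A1 to both parallel lines with radius 18.0 puts J and N at P ± 18.0·n: J = (-13.013, 12.436), N = (13.013, -12.436). Equal radii place Q and S the same way about E: Q = E + 18.0·n = (21.393, 48.440), S = E − 18.0·n = (47.419, 23.568). Then |PQ| = |Q − P| = 52.953.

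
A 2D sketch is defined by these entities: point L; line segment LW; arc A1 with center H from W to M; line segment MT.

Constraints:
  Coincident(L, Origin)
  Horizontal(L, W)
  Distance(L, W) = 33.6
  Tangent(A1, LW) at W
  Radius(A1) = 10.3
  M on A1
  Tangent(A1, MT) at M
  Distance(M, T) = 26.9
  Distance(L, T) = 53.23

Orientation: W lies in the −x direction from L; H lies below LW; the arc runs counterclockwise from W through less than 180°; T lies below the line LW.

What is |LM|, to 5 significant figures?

45.441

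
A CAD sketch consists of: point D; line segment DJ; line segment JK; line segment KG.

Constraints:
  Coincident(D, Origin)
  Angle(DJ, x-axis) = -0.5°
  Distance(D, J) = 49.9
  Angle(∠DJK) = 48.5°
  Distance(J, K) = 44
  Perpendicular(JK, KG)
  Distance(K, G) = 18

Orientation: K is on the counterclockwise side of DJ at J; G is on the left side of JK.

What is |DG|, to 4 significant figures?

22.25

D is at the origin; DJ runs at -0.5° with length 49.9, so J = 49.9·(cos -0.5°, sin -0.5°) = (49.90, -0.4355). ∠DJK = 48.5°, so JK runs at -0.5° + (180° − 48.5°) = 131.0° from the x-axis; with |JK| = 44.0, K = J + 44.0·(cos 131.0°, sin 131.0°) = (21.03, 32.77). JK ⟂ KG; with |KG| = 18.0 on the left of JK, G = K + 18.0·(-0.7547, -0.6561) = (7.447, 20.96). Then |DG| = |G − D| = 22.25.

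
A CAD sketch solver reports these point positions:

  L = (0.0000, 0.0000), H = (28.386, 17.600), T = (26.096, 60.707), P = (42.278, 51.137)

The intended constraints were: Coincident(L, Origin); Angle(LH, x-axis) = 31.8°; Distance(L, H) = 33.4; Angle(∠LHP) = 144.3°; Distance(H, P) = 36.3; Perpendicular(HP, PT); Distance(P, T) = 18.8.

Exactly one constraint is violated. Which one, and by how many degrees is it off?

Perpendicular(HP, PT) — off by 8.10°.

L = (0.00, 0.00) ✓; LH at 31.80° ✓; |LH| = 33.40 ✓; ∠LHP = 144.3° ✓; |HP| = 36.30 ✓; ∠(HP, PT) = 81.90° ✗; |PT| = 18.80 ✓.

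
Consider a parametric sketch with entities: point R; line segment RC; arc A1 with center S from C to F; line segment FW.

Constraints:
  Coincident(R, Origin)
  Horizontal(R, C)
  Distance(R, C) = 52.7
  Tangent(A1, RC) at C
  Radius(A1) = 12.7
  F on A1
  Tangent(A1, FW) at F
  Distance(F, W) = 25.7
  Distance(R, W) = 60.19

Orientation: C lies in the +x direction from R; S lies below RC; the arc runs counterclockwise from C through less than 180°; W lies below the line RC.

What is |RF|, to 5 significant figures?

42.892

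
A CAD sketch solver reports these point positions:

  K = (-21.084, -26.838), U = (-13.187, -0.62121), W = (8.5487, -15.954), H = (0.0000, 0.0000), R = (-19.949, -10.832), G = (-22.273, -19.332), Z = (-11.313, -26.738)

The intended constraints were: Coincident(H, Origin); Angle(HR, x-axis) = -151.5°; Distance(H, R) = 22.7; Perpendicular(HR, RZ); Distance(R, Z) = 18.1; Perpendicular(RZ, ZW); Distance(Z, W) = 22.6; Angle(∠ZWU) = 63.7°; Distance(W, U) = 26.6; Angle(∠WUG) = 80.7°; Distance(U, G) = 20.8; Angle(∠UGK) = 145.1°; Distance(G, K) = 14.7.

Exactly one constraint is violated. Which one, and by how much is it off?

Distance(G, K) = 14.7 — off by 7.10.

H = (0.00, 0.00) ✓; HR at -151.5° ✓; |HR| = 22.70 ✓; ∠(HR, RZ) = 90.00° ✓; |RZ| = 18.10 ✓; ∠(RZ, ZW) = 90.00° ✓; |ZW| = 22.60 ✓; ∠ZWU = 63.70° ✓; |WU| = 26.60 ✓; ∠WUG = 80.70° ✓; |UG| = 20.80 ✓; ∠UGK = 145.1° ✓; |GK| = 7.600 ✗.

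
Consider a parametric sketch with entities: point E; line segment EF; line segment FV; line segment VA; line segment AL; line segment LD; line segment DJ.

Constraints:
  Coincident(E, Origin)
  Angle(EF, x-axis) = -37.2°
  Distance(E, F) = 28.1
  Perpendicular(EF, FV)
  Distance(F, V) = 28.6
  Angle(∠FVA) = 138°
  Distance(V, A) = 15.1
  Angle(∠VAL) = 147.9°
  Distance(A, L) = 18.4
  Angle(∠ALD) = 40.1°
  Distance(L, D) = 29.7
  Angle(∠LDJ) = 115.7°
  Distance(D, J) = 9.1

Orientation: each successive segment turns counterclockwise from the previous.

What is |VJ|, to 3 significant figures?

7.38

E is at the origin; EF runs at -37.2° with length 28.1, so F = (22.4, -17.0). EF is perpendicular to FV, so FV runs at 52.8°; with |FV| = 28.6, V = (39.7, 5.79). ∠FVA = 138.0° gives VA at 94.8° from the x-axis; with |VA| = 15.1, A = (38.4, 20.8). ∠VAL = 147.9° gives AL at 127° from the x-axis; with |AL| = 18.4, L = (27.4, 35.6). ∠ALD = 40.1° gives LD at -93.2° from the x-axis; with |LD| = 29.7, D = (25.7, 5.90). ∠LDJ = 115.7° gives DJ at -28.9° from the x-axis; with |DJ| = 9.1, J = (33.7, 1.50). Then |VJ| = |J − V| = 7.38.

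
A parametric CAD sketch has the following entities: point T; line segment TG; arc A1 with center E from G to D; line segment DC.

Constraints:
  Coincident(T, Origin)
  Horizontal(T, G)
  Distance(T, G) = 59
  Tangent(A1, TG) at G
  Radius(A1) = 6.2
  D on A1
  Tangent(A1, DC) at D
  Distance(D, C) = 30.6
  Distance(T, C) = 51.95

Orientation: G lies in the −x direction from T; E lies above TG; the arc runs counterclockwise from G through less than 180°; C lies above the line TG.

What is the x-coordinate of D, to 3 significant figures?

-53.3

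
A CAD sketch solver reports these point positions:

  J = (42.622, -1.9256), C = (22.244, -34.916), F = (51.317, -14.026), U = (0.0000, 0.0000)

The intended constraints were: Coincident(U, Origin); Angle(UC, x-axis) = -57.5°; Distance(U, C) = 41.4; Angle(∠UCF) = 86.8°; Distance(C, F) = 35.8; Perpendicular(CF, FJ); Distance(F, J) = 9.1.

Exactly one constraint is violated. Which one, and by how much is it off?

Distance(F, J) = 9.1 — off by 5.80.

U = (0.00, 0.00) ✓; UC at -57.50° ✓; |UC| = 41.40 ✓; ∠UCF = 86.80° ✓; |CF| = 35.80 ✓; ∠(CF, FJ) = 90.00° ✓; |FJ| = 14.90 ✗.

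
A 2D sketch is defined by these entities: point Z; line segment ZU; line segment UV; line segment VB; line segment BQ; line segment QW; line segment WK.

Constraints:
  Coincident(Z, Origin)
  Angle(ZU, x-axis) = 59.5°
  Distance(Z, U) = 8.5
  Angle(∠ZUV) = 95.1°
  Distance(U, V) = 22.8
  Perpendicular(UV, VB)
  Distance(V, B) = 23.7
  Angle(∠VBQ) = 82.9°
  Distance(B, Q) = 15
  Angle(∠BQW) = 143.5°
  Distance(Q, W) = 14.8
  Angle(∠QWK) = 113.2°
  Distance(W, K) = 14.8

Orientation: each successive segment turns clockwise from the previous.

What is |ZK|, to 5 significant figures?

11.142

Z is at the origin; ZU runs at 59.5° with length 8.5, so U = (4.3141, 7.3238). ∠ZUV = 95.1° gives UV at -25.400° from the x-axis; with |UV| = 22.8, V = (24.910, -2.4559). The perpendicularity gives VB at right angles to UV, so VB runs at -115.40°; with |VB| = 23.7, B = (14.744, -23.865). ∠VBQ = 82.9° gives BQ at 147.50° from the x-axis; with |BQ| = 15.0, Q = (2.0935, -15.805). ∠BQW = 143.5° gives QW at 111.00° from the x-axis; with |QW| = 14.8, W = (-3.2104, -1.9884). ∠QWK = 113.2° gives WK at 44.200° from the x-axis; with |WK| = 14.8, K = (7.3999, 8.3296). Then |ZK| = |K − Z| = 11.142.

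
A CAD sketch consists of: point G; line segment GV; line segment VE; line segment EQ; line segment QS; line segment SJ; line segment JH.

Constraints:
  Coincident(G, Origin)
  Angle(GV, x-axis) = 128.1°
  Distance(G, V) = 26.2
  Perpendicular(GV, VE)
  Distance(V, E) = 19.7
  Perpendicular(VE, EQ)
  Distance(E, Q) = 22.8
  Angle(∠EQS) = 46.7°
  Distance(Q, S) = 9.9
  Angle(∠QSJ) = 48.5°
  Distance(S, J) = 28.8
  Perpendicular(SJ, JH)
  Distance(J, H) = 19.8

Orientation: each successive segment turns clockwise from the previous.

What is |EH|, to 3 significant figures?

40.5

∠QSJ = 48.5° gives SJ at 43.3° from the x-axis; with |SJ| = 28.8, J = (24.5, 35.5). SJ ⟂ JH, so JH runs at -46.7°; with |JH| = 19.8, H = (38.1, 21.1). Then |EH| = |H − E| = 40.5.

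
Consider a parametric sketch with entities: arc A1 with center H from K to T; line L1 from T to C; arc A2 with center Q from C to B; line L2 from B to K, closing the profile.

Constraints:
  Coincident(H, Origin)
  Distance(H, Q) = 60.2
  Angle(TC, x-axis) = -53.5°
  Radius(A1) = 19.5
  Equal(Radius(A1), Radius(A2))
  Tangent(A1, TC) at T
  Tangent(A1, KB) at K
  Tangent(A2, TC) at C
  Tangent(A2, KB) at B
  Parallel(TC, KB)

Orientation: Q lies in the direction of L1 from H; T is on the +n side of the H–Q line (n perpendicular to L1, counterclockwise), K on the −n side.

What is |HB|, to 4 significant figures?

63.28

Tangency of A1 to both parallel lines with radius 19.5 puts T and K at H ± 19.5·n: T = (15.68, 11.60), K = (-15.68, -11.60). Equal radii place C and B the same way about Q: C = Q + 19.5·n = (51.48, -36.79), B = Q − 19.5·n = (20.13, -59.99). Then |HB| = |B − H| = 63.28.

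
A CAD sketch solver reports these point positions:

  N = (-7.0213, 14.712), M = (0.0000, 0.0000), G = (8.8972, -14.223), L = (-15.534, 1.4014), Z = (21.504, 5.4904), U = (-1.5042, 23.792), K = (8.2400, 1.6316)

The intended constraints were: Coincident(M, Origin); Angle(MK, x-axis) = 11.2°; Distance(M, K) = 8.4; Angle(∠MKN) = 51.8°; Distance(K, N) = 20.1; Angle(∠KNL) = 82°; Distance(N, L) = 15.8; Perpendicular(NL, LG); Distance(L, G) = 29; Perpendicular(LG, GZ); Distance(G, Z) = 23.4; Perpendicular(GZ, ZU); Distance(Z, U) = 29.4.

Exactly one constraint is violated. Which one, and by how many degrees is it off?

Perpendicular(GZ, ZU) — off by 5.90°.

M = (0.00, 0.00) ✓; MK at 11.20° ✓; |MK| = 8.400 ✓; ∠MKN = 51.80° ✓; |KN| = 20.10 ✓; ∠KNL = 82.00° ✓; |NL| = 15.80 ✓; ∠(NL, LG) = 90.00° ✓; |LG| = 29.00 ✓; ∠(LG, GZ) = 90.00° ✓; |GZ| = 23.40 ✓; ∠(GZ, ZU) = 84.10° ✗; |ZU| = 29.40 ✓.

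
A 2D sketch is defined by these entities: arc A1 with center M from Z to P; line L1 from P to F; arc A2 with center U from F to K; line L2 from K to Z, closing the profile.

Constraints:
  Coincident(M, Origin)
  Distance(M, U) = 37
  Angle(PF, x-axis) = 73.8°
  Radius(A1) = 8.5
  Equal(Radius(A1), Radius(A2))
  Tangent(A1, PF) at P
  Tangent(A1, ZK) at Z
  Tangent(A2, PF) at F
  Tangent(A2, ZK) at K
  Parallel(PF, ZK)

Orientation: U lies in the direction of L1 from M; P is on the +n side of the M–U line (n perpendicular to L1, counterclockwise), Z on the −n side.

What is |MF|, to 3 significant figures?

38.0

Tangency of A1 to both parallel lines with radius 8.5 puts P and Z at M ± 8.5·n: P = (-8.16, 2.37), Z = (8.16, -2.37). Equal radii place F and K the same way about U: F = U + 8.5·n = (2.16, 37.9), K = U − 8.5·n = (18.5, 33.2). Then |MF| = |F − M| = 38.0.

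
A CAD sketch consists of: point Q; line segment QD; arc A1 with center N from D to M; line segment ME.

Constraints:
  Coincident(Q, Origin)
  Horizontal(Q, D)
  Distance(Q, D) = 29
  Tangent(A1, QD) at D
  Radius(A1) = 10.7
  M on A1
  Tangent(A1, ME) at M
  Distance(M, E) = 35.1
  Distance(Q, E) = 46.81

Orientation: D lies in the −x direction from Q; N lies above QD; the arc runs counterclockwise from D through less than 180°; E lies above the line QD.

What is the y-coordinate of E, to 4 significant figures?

44.46

Q is at the origin; Q and D share the same y with |QD| = 29.0 and D on the −x side, so D = (-29.00, 0.000). The tangent condition forces ND to be normal to QD, so N = D + (0, 10.7) = (-29.00, 10.70). Since NM ⟂ ME (tangency), |NE| = √(10.7² + 35.1²) = 36.69 regardless of where M sits on A1. So E lies on both circle(Q, 46.81) and circle(N, 36.69); the above-QD intersection is E = (-14.63, 44.46). M is the foot of the tangent from E: M = (-18.36, 9.563).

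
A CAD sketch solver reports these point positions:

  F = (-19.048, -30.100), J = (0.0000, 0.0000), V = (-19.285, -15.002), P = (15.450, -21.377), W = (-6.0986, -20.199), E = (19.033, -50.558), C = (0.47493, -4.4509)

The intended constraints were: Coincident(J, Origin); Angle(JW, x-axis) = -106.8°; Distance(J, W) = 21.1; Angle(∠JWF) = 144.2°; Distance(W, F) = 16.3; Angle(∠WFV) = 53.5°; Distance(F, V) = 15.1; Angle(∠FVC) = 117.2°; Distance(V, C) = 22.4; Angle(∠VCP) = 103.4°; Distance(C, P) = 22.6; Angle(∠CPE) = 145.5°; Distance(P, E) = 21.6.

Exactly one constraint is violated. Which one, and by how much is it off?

Distance(P, E) = 21.6 — off by 7.80.

J = (0.00, 0.00) ✓; JW at -106.8° ✓; |JW| = 21.10 ✓; ∠JWF = 144.2° ✓; |WF| = 16.30 ✓; ∠WFV = 53.50° ✓; |FV| = 15.10 ✓; ∠FVC = 117.2° ✓; |VC| = 22.40 ✓; ∠VCP = 103.4° ✓; |CP| = 22.60 ✓; ∠CPE = 145.5° ✓; |PE| = 29.40 ✗.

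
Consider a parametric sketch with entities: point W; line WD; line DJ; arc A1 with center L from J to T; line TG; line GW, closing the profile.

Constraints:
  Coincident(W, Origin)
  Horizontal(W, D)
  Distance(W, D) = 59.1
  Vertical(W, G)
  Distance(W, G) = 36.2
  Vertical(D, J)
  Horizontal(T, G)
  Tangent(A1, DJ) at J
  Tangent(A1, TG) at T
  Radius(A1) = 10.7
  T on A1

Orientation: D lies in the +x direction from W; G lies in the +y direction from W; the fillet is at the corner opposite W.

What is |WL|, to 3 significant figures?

54.7

W is at the origin; W and D share the same y with |WD| = 59.1 and D on the +x side, so D = (59.1, 0.00). WG is vertical with |WG| = 36.2 and G on the +y side, so G = (0.00, 36.2). The virtual corner opposite W is at (59.1, 36.2). Tangency of A1 to DJ means the radius LJ is perpendicular to DJ and tangency of A1 to TG means the radius LT is perpendicular to TG, with radius 10.7, so the center L sits 10.7 in from both sides at L = (48.4, 25.5). Then |WL| = |L − W| = 54.7.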